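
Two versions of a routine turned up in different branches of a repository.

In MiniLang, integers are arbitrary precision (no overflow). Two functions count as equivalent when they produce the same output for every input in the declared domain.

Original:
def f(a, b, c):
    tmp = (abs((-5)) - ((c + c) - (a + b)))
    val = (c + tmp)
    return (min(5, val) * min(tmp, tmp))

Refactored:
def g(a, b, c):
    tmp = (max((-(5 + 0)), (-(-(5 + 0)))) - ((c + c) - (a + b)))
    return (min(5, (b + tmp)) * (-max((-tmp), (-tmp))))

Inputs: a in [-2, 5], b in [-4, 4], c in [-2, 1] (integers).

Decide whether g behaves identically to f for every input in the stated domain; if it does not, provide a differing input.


The rewrite breaks on a=-2, b=-4, c=-2, where the results are 3 and -3.
f: tmp becomes 3; next val becomes 1; next final value 3
g: tmp becomes 3; next final value -3
verdict: not equivalent; witness: a=-2, b=-4, c=-2


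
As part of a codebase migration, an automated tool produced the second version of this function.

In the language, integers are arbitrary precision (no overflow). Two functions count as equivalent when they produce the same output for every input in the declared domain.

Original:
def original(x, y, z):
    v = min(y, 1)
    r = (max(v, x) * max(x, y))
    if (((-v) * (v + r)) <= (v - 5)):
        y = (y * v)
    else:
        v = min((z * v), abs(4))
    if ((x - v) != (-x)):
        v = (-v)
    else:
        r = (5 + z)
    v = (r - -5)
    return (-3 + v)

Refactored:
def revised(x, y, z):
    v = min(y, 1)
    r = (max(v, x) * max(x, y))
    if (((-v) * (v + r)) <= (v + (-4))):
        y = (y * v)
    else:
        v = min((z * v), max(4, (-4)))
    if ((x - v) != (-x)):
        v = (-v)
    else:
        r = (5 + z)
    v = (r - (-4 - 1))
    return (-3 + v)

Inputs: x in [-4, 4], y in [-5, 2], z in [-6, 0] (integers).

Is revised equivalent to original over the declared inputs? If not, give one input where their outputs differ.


At x=-3, y=2, z=-6: original gives 1, revised gives 4.
verdict: not equivalent; witness: x=-3, y=2, z=-6


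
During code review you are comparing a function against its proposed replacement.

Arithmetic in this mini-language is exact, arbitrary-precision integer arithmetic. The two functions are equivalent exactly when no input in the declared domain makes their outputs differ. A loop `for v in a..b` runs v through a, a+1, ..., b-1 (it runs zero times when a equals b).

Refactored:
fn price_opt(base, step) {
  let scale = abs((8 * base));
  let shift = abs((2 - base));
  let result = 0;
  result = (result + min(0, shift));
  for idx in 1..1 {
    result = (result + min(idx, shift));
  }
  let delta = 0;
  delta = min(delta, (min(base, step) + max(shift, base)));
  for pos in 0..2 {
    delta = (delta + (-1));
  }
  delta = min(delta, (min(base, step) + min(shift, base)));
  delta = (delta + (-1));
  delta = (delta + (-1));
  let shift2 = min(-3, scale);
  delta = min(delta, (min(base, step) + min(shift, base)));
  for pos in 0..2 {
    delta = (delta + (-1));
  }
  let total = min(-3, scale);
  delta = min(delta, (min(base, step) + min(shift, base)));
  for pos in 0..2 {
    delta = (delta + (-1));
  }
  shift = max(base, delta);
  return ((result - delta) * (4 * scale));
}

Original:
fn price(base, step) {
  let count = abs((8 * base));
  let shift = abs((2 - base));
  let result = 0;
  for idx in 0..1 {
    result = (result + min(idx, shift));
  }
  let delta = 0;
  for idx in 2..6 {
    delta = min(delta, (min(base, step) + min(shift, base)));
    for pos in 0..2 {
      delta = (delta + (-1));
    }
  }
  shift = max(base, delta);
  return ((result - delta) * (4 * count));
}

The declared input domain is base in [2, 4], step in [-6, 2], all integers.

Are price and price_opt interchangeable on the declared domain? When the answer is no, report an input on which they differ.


There is a counterexample at base=2, step=-6: 896 on one side, 768 on the other.
price: count becomes 16; next shift becomes 0; next result becomes 0; next at idx=0:; next result becomes 0; next delta becomes 0; next at idx=2:; next delta becomes -6; next at pos=0:; next delta becomes -7; next at pos=1:; next delta becomes -8; next at idx=3:; next delta becomes -8; next at pos=0:; next delta becomes -9; next at pos=1:; next delta becomes -10; next at idx=4:; next delta becomes -10; next at pos=0:; next delta becomes -11; next at pos=1:; next delta becomes -12; next at idx=5:; next delta becomes -12; next at pos=0:; next delta becomes -13; next at pos=1:; next delta becomes -14; next shift becomes 2; next final value 896
price_opt: scale becomes 16; next shift becomes 0; next result becomes 0; next result becomes 0; next idx never enters its loop body; next delta becomes 0; next delta becomes -4; next at pos=0:; next delta becomes -5; next at pos=1:; next delta becomes -6; next delta becomes -6; next delta becomes -7; next delta becomes -8; next shift2 becomes -3; next delta becomes -8; next at pos=0:; next delta becomes -9; next at pos=1:; next delta becomes -10; next total becomes -3; next delta becomes -10; next at pos=0:; next delta becomes -11; next at pos=1:; next delta becomes -12; next shift becomes 2; next final value 768
verdict: not equivalent; witness: base=2, step=-6


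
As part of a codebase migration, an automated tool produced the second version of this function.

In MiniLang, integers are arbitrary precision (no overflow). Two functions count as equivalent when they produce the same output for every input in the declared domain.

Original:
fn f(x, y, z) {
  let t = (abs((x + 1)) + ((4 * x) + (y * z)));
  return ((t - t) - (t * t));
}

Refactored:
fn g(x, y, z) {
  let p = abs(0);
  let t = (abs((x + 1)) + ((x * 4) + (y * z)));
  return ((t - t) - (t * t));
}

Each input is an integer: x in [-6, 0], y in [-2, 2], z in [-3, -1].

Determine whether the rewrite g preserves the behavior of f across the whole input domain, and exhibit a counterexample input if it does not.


Although min/max/abs usage differs, plus local variable names differ, plus statement counts differ, plus constant usage differs, 105/105 inputs agree.
verdict: equivalent


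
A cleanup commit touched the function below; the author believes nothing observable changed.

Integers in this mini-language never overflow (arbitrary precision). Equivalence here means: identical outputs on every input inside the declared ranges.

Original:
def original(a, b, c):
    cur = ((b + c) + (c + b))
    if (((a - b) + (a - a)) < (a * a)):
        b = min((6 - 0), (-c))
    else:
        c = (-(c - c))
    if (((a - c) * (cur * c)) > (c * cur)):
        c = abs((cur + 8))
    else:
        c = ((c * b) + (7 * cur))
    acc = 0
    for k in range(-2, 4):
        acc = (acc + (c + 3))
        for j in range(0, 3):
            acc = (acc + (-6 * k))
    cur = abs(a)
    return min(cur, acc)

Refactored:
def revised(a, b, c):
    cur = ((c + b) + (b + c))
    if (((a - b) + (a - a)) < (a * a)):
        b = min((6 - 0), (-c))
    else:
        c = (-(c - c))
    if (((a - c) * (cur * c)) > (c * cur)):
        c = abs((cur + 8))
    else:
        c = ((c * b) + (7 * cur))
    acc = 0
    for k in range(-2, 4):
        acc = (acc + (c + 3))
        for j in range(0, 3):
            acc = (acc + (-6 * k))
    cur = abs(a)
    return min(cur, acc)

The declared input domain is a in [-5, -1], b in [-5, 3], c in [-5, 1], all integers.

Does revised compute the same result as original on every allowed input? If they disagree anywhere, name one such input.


Reading the diff, among the changes: same computation, different form.
As a probe, take a=-1, b=-4, c=-1: original runs cur = -10; (((a - b) + (a - a)) < (a * a)) -> false; c = 0; (((a - c) * (cur * c)) > (c * cur)) -> false; c = -70; acc = 0; [k=-2]; acc = -67; [j=0]; acc = -55; [j=1]; acc = -43; [j=2]; acc = -31; [k=-1]; acc = -98; [j=0]; acc = -92; [j=1]; acc = -86; [j=2]; acc = -80; [k=0]; acc = -147; [j=0]; acc = -147; [j=1]; acc = -147; [j=2]; acc = -147; [k=1]; acc = -214; [j=0]; acc = -220; [j=1]; acc = -226; [j=2]; acc = -232; [k=2]; acc = -299; [j=0]; acc = -311; [j=1]; acc = -323; [j=2]; acc = -335; [k=3]; acc = -402; [j=0]; acc = -420; [j=1]; acc = -438; [j=2]; acc = -456; cur = 1; return -456; revised runs cur = -10; (((a - b) + (a - a)) < (a * a)) -> false; c = 0; (((a - c) * (cur * c)) > (c * cur)) -> false; c = -70; acc = 0; [k=-2]; acc = -67; [j=0]; acc = -55; [j=1]; acc = -43; [j=2]; acc = -31; [k=-1]; acc = -98; [j=0]; acc = -92; [j=1]; acc = -86; [j=2]; acc = -80; [k=0]; acc = -147; [j=0]; acc = -147; [j=1]; acc = -147; [j=2]; acc = -147; [k=1]; acc = -214; [j=0]; acc = -220; [j=1]; acc = -226; [j=2]; acc = -232; [k=2]; acc = -299; [j=0]; acc = -311; [j=1]; acc = -323; [j=2]; acc = -335; [k=3]; acc = -402; [j=0]; acc = -420; [j=1]; acc = -438; [j=2]; acc = -456; cur = 1; return -456; both end at -456.
An exhaustive pass over the 315 declared inputs shows identical outputs.
verdict: equivalent


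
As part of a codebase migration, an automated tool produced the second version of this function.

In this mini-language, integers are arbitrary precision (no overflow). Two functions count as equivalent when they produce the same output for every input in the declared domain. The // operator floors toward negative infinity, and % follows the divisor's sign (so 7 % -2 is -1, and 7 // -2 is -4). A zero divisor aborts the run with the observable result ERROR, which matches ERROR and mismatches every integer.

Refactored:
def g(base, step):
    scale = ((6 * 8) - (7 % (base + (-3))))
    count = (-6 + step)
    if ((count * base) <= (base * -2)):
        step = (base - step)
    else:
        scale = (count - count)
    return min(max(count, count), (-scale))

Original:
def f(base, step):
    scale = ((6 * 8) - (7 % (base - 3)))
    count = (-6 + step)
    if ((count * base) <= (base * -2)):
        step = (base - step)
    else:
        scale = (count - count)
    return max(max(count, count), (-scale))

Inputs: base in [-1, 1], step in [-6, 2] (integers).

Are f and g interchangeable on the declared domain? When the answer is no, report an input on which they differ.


Evaluate both at base=-1, step=-6.
f: scale = 49; count = -12; ((count * base) <= (base * -2)) -> false; scale = 0; return 0
g: scale = 49; count = -12; ((count * base) <= (base * -2)) -> false; scale = 0; return -12
0 != -12, so the rewrite changes behavior.
verdict: not equivalent; witness: base=-1, step=-6


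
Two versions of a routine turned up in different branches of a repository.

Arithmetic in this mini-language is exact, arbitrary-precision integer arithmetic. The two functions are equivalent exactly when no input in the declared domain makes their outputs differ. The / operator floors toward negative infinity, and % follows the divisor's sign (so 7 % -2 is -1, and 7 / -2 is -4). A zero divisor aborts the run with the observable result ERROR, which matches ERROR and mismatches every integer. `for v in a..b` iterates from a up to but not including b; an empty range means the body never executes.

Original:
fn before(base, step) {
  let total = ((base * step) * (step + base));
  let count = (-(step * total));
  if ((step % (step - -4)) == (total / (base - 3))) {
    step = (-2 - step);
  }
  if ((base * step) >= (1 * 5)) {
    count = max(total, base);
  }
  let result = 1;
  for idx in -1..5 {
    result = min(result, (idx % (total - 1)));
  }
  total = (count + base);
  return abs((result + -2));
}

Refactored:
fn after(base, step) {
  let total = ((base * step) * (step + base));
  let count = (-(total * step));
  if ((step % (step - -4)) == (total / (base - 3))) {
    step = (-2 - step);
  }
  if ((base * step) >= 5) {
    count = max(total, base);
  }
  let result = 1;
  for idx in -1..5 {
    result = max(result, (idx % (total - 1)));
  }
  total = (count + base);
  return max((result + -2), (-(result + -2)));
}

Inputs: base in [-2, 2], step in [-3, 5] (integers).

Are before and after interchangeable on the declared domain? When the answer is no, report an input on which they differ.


The rewrite breaks on base=-2, step=-3, where the results are 32 and 1.
before: total becomes -30; next count becomes -90; next ((step % (step - -4)) == (total / (base - 3))) evaluates to false; next ((base * step) >= (1 * 5)) evaluates to true; next count becomes -2; next result becomes 1; next at idx=-1:; next result becomes -1; next at idx=0:; next result becomes -1; next at idx=1:; next result becomes -30; next at idx=2:; next result becomes -30; next at idx=3:; next result becomes -30; next at idx=4:; next result becomes -30; next total becomes -4; next final value 32
after: total becomes -30; next count becomes -90; next ((step % (step - -4)) == (total / (base - 3))) evaluates to false; next ((base * step) >= 5) evaluates to true; next count becomes -2; next result becomes 1; next at idx=-1:; next result becomes 1; next at idx=0:; next result becomes 1; next at idx=1:; next result becomes 1; next at idx=2:; next result becomes 1; next at idx=3:; next result becomes 1; next at idx=4:; next result becomes 1; next total becomes -4; next final value 1
verdict: not equivalent; witness: base=-2, step=-3


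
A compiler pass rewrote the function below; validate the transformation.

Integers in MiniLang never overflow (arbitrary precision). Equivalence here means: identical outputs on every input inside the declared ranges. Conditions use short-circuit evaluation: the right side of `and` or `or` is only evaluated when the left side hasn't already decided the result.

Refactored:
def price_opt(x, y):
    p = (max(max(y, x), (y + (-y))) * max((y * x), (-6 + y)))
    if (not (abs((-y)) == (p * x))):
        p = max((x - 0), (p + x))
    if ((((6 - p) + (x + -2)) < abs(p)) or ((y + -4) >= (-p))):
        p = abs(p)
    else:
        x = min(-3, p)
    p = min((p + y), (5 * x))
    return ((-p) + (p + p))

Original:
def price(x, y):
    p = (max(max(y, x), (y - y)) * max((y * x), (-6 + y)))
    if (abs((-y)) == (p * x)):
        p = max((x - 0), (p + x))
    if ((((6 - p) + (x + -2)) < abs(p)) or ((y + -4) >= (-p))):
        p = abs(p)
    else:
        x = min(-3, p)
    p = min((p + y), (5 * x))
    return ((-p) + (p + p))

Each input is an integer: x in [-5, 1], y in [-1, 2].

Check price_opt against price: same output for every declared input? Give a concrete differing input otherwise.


x=-4, y=-1 yields -15 from price but -20 from price_opt.
verdict: not equivalent; witness: x=-4, y=-1


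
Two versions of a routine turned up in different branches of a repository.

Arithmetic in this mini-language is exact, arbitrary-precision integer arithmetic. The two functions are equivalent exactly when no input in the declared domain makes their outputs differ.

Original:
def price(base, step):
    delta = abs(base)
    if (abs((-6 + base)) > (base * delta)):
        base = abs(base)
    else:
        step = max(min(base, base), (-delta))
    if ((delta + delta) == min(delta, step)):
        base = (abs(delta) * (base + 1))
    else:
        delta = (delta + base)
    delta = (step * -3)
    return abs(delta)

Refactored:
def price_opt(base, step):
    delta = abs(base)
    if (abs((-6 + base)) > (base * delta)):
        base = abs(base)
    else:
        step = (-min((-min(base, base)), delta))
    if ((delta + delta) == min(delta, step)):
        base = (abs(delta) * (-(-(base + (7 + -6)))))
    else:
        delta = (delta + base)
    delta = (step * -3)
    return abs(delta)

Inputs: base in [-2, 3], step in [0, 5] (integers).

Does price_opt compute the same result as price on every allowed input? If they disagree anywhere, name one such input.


Although arithmetic usage differs, plus constant usage differs, plus min/max/abs usage differs, 36/36 inputs agree.
verdict: equivalent


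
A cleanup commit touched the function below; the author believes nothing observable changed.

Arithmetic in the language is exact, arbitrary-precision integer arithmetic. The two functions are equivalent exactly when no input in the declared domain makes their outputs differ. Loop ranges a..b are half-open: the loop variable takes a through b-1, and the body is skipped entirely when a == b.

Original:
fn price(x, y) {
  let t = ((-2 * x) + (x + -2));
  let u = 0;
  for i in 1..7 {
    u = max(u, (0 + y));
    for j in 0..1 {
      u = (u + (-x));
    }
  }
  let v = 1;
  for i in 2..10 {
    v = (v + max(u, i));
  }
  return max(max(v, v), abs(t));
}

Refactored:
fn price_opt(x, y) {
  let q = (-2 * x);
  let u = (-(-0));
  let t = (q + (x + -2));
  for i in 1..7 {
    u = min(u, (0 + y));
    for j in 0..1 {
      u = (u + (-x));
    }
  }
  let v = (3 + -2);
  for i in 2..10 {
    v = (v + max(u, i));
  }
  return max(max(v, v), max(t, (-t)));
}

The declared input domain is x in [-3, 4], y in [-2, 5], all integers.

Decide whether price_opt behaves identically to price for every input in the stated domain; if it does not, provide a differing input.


Take x=-3, y=-2.
price: t = 1; u = 0; [i=1]; u = 0; [j=0]; u = 3; [i=2]; u = 3; [j=0]; u = 6; [i=3]; u = 6; [j=0]; u = 9; [i=4]; u = 9; [j=0]; u = 12; [i=5]; u = 12; [j=0]; u = 15; [i=6]; u = 15; [j=0]; u = 18; v = 1; [i=2]; v = 19; [i=3]; v = 37; [i=4]; v = 55; [i=5]; v = 73; [i=6]; v = 91; [i=7]; v = 109; [i=8]; v = 127; [i=9]; v = 145; return 145
price_opt: q = 6; u = 0; t = 1; [i=1]; u = -2; [j=0]; u = 1; [i=2]; u = -2; [j=0]; u = 1; [i=3]; u = -2; [j=0]; u = 1; [i=4]; u = -2; [j=0]; u = 1; [i=5]; u = -2; [j=0]; u = 1; [i=6]; u = -2; [j=0]; u = 1; v = 1; [i=2]; v = 3; [i=3]; v = 6; [i=4]; v = 10; [i=5]; v = 15; [i=6]; v = 21; [i=7]; v = 28; [i=8]; v = 36; [i=9]; v = 45; return 45
145 != 45, so the rewrite changes behavior.
verdict: not equivalent; witness: x=-3, y=-2


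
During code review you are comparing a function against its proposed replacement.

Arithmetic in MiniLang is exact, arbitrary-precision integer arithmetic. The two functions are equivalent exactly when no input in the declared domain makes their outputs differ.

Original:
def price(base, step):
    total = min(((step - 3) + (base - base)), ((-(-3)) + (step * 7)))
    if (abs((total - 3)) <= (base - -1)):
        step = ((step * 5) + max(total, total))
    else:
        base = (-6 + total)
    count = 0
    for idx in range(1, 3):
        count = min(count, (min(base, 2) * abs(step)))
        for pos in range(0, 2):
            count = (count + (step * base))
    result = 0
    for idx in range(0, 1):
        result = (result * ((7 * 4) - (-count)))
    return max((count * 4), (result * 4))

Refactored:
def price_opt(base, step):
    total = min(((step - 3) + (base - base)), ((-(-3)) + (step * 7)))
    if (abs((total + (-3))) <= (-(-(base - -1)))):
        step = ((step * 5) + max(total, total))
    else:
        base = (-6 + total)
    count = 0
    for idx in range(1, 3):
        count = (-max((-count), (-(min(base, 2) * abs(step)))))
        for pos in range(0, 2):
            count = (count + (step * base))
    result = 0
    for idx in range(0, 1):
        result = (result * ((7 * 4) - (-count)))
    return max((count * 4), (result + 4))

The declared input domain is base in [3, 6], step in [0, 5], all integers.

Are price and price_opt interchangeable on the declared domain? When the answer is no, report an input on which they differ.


At base=3, step=0: price gives 0, price_opt gives 4.
verdict: not equivalent; witness: base=3, step=0


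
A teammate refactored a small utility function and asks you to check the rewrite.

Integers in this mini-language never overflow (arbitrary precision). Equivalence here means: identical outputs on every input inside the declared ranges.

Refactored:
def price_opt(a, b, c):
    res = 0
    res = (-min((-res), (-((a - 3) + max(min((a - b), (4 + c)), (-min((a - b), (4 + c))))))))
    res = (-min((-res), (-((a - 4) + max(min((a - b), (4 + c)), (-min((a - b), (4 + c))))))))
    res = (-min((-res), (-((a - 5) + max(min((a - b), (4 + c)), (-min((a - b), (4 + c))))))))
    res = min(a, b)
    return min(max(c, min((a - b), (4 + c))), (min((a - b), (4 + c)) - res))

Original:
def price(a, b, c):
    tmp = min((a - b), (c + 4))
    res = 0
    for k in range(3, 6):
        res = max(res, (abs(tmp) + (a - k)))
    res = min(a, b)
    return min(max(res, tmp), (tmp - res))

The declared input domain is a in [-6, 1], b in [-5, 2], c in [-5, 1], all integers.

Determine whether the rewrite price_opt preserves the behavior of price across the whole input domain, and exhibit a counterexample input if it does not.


These are not equivalent — on a=-6, b=-5, c=0 the outputs split (-1 vs 0).
price: tmp = -1; res = 0; [k=3]; res = 0; [k=4]; res = 0; [k=5]; res = 0; res = -6; return -1
price_opt: res = 0; res = 0; res = 0; res = 0; res = -6; return 0
verdict: not equivalent; witness: a=-6, b=-5, c=0


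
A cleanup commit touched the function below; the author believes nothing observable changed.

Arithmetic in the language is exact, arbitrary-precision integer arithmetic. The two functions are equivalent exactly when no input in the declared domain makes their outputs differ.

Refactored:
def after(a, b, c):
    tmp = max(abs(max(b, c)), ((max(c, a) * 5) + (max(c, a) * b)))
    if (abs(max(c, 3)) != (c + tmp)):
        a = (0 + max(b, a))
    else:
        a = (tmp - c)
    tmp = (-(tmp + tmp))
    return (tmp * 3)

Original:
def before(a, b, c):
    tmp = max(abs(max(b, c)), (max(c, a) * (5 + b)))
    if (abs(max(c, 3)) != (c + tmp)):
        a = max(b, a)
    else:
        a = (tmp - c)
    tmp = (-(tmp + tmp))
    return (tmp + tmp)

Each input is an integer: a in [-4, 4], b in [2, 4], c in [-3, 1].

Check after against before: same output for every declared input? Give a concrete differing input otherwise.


Input a=-4, b=2, c=-3: -8 from before versus -12 from after.
verdict: not equivalent; witness: a=-4, b=2, c=-3


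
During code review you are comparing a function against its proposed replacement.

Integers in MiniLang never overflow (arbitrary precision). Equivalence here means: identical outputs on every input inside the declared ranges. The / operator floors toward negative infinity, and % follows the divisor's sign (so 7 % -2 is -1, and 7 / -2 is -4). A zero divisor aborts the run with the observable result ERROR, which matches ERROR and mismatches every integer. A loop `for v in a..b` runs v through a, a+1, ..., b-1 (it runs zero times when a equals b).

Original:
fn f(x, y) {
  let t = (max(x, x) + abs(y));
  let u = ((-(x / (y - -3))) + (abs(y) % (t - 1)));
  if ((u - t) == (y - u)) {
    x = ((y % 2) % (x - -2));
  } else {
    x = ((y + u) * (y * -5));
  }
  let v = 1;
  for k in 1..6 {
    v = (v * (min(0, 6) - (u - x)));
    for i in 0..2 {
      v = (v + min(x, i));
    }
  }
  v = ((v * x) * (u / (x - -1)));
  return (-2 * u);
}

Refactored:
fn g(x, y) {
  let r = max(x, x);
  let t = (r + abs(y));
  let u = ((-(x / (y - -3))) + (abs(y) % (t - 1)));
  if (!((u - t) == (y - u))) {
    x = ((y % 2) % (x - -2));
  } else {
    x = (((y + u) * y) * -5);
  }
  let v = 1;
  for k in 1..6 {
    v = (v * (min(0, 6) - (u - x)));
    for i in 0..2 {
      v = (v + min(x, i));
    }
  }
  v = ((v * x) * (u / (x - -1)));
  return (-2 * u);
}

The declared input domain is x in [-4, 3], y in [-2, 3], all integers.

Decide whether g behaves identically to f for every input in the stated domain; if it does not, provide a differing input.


These are not equivalent — on x=-4, y=-1 the outputs split (2 vs ERROR).
f: t becomes -3; next u becomes -1; next ((u - t) == (y - u)) evaluates to false; next x becomes -10; next v becomes 1; next at k=1:; next v becomes -9; next at i=0:; next v becomes -19; next at i=1:; next v becomes -29; next at k=2:; next v becomes 261; next at i=0:; next v becomes 251; next at i=1:; next v becomes 241; next at k=3:; next v becomes -2169; next at i=0:; next v becomes -2179; next at i=1:; next v becomes -2189; next at k=4:; next v becomes 19701; next at i=0:; next v becomes 19691; next at i=1:; next v becomes 19681; next at k=5:; next v becomes -177129; next at i=0:; next v becomes -177139; next at i=1:; next v becomes -177149; next v becomes 0; next final value 2
g: r becomes -4; next t becomes -3; next u becomes -1; next (!((u - t) == (y - u))) evaluates to true; next x becomes -1; next v becomes 1; next at k=1:; next v becomes 0; next at i=0:; next v becomes -1; next at i=1:; next v becomes -2; next at k=2:; next v becomes 0; next at i=0:; next v becomes -1; next at i=1:; next v becomes -2; next at k=3:; next v becomes 0; next at i=0:; next v becomes -1; next at i=1:; next v becomes -2; next at k=4:; next v becomes 0; next at i=0:; next v becomes -1; next at i=1:; next v becomes -2; next at k=5:; next v becomes 0; next at i=0:; next v becomes -1; next at i=1:; next v becomes -2; next hits division by zero so the output is ERROR
verdict: not equivalent; witness: x=-4, y=-1


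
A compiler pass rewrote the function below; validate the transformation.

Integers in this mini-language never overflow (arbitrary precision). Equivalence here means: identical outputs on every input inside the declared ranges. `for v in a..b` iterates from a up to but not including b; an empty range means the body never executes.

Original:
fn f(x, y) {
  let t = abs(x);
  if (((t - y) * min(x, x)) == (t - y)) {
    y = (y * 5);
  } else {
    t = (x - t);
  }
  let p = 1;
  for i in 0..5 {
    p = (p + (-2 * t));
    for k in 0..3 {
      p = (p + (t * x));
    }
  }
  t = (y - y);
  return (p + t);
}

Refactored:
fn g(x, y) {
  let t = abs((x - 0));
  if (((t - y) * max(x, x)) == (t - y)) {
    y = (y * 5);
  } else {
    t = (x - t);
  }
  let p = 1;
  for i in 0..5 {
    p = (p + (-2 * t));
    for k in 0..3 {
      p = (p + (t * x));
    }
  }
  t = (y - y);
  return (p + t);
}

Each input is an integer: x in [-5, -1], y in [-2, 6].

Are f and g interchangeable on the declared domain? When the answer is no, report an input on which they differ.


The one real change (`min(x, x)` became `max(x, x)`) has no effect anywhere in the declared ranges; all 45 inputs agree.
verdict: equivalent


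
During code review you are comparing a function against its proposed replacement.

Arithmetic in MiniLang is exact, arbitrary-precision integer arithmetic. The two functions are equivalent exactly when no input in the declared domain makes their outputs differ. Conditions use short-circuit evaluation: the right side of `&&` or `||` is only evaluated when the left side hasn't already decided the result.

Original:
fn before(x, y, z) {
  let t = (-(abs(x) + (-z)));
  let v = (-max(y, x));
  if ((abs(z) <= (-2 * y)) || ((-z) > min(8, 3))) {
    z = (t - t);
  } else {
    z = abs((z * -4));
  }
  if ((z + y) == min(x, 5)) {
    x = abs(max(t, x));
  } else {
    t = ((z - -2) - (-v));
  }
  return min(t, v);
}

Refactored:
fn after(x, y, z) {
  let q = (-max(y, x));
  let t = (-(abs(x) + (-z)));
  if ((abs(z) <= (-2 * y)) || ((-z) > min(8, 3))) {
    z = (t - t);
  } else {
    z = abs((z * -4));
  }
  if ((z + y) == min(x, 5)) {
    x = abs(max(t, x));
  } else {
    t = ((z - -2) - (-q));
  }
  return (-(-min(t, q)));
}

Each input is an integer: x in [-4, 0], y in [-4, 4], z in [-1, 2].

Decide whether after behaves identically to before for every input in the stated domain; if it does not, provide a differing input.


The two are interchangeable: local variable names differ, and every declared input agrees.
Tracing x=0, y=3, z=0: before: t becomes 0; next v becomes -3; next ((abs(z) <= (-2 * y)) || ((-z) > min(8, 3))) evaluates to false; next z becomes 0; next ((z + y) == min(x, 5)) evaluates to false; next t becomes -1; next final value -3 | after: q becomes -3; next t becomes 0; next ((abs(z) <= (-2 * y)) || ((-z) > min(8, 3))) evaluates to false; next z becomes 0; next ((z + y) == min(x, 5)) evaluates to false; next t becomes -1; next final value -3 — matching result -3.
An exhaustive pass over the 180 declared inputs shows identical outputs.
verdict: equivalent


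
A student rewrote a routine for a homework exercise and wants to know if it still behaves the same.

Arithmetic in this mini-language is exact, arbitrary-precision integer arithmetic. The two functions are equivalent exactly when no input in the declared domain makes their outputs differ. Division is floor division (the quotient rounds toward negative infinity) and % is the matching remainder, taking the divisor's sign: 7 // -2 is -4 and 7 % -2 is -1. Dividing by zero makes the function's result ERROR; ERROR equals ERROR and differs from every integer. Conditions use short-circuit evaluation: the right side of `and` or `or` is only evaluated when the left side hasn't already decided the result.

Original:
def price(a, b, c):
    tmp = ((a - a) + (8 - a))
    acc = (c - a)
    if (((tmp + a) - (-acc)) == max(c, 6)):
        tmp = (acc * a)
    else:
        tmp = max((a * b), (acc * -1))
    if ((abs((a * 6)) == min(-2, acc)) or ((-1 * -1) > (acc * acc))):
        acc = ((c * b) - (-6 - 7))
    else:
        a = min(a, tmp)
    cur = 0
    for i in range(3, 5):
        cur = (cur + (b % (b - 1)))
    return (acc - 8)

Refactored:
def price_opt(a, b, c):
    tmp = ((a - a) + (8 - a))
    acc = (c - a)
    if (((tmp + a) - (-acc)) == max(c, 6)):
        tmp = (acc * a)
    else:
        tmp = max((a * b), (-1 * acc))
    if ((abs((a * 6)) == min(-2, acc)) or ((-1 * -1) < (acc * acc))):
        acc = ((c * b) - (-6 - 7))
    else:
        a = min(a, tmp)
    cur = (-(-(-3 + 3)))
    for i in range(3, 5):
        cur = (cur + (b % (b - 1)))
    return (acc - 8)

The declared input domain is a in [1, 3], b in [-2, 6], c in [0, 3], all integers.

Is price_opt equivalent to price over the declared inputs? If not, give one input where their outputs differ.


Run the pair on a=1, b=-2, c=1.
price: tmp=7, then acc=0, then (((tmp + a) - (-acc)) == max(c, 6)) is false, then tmp=0, then ((abs((a * 6)) == min(-2, acc)) or ((-1 * -1) > (acc * acc))) is true, then acc=11, then cur=0, then (i=3), then cur=-2, then (i=4), then cur=-4, then returns 3
price_opt: tmp=7, then acc=0, then (((tmp + a) - (-acc)) == max(c, 6)) is false, then tmp=0, then ((abs((a * 6)) == min(-2, acc)) or ((-1 * -1) < (acc * acc))) is false, then a=0, then cur=0, then (i=3), then cur=-2, then (i=4), then cur=-4, then returns -8
3 vs -8 — the two versions disagree here.
verdict: not equivalent; witness: a=1, b=-2, c=1


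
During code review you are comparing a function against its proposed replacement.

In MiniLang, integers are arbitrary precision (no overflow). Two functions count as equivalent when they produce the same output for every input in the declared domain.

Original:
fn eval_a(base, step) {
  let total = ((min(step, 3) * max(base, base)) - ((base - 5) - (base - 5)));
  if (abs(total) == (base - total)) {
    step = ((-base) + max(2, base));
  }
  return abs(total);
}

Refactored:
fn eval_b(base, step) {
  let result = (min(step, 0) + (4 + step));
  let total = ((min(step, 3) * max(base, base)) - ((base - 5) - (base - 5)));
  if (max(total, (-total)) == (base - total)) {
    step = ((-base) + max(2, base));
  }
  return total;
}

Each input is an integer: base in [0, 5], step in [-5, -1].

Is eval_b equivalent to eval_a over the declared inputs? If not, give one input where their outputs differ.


The rewrite breaks on base=1, step=-5, where the results are 5 and -5.
eval_a: total := -5 | (abs(total) == (base - total)): false | result 5
eval_b: result := -6 | total := -5 | (max(total, (-total)) == (base - total)): false | result -5
verdict: not equivalent; witness: base=1, step=-5


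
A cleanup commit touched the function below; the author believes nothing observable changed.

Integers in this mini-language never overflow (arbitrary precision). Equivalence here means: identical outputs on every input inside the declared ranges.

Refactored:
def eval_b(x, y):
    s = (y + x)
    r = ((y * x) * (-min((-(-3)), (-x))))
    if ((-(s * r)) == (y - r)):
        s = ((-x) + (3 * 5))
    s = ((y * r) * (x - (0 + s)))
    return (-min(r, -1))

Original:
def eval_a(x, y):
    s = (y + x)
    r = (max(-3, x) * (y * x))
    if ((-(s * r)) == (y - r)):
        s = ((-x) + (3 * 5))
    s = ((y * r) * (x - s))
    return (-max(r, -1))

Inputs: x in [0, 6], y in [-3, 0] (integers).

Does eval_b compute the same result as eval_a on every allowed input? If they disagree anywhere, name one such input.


On input x=0, y=-3, eval_a returns 0 while eval_b returns 1.
verdict: not equivalent; witness: x=0, y=-3


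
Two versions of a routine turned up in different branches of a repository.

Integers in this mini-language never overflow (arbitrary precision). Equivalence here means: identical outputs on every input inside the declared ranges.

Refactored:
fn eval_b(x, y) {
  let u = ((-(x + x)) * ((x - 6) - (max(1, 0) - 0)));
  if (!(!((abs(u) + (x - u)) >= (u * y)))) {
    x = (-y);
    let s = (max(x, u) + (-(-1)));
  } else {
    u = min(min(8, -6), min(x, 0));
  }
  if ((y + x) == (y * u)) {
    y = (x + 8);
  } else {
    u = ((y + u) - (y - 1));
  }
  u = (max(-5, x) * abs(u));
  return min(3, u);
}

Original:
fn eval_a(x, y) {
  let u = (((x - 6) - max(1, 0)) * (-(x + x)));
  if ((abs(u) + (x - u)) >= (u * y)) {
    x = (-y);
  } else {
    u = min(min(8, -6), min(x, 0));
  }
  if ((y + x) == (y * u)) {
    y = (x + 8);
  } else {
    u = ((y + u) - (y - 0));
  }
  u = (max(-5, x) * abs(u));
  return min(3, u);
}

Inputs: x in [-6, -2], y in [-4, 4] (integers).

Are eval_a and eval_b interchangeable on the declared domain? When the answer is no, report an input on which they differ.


Run the pair on x=-6, y=-4.
eval_a: u = -156; ((abs(u) + (x - u)) >= (u * y)) -> false; u = -6; ((y + x) == (y * u)) -> false; u = -6; u = -30; return -30
eval_b: u = -156; (!(!((abs(u) + (x - u)) >= (u * y)))) -> false; u = -6; ((y + x) == (y * u)) -> false; u = -5; u = -25; return -25
-30 != -25, so the rewrite changes behavior.
verdict: not equivalent; witness: x=-6, y=-4


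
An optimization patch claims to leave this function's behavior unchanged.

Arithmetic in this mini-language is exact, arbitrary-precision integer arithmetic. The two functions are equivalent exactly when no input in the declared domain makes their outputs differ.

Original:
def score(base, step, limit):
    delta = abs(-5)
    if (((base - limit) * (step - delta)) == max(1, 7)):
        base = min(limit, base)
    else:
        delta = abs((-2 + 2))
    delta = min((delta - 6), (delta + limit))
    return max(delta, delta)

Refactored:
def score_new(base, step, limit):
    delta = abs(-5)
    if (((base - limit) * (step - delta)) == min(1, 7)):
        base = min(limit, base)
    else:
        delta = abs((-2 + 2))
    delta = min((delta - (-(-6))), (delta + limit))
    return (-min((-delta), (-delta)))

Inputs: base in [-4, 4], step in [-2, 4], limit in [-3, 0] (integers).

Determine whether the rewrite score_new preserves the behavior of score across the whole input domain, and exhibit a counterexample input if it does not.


Take base=-4, step=-2, limit=-3.
score: delta=5, then (((base - limit) * (step - delta)) == max(1, 7)) is true, then base=-4, then delta=-1, then returns -1
score_new: delta=5, then (((base - limit) * (step - delta)) == min(1, 7)) is false, then delta=0, then delta=-6, then returns -6
-1 and -6 differ, so these are not the same function on this domain.
verdict: not equivalent; witness: base=-4, step=-2, limit=-3


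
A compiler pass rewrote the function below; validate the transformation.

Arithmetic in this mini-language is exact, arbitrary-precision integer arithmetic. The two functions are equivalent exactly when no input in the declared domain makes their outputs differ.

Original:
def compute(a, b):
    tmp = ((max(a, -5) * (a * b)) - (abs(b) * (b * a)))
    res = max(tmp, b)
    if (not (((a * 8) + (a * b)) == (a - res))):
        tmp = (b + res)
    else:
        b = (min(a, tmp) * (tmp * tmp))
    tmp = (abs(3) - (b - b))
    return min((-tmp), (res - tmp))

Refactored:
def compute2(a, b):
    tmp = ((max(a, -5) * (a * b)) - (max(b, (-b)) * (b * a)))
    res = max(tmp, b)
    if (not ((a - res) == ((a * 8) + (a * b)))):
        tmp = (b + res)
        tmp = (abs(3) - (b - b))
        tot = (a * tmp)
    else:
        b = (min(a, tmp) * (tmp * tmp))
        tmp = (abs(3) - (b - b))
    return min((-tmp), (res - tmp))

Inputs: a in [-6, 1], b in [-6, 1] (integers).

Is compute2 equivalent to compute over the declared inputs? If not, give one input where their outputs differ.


Comparing the listings, the differences include: statement counts differ, plus arithmetic usage differs, plus local variable names differ, plus min/max/abs usage differs, plus constant usage differs.
Tracing a=-5, b=-2: compute: tmp = -70; res = -2; (not (((a * 8) + (a * b)) == (a - res))) -> true; tmp = -4; tmp = 3; return -5 | compute2: tmp = -70; res = -2; (not ((a - res) == ((a * 8) + (a * b)))) -> true; tmp = -4; tmp = 3; tot = -15; return -5 — matching result -5.
An exhaustive pass over the 64 declared inputs shows identical outputs.
verdict: equivalent


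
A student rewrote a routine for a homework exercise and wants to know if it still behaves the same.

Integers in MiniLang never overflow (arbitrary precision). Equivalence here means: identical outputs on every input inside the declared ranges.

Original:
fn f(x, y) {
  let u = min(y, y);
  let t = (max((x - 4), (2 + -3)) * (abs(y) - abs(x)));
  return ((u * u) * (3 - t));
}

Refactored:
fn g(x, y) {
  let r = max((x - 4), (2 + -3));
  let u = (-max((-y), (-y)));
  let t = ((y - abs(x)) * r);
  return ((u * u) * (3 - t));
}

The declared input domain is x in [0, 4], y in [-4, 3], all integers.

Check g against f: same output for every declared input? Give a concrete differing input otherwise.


These are not equivalent — on x=0, y=-4 the outputs split (112 vs -16).
f: u = -4; t = -4; return 112
g: r = -1; u = -4; t = 4; return -16
verdict: not equivalent; witness: x=0, y=-4


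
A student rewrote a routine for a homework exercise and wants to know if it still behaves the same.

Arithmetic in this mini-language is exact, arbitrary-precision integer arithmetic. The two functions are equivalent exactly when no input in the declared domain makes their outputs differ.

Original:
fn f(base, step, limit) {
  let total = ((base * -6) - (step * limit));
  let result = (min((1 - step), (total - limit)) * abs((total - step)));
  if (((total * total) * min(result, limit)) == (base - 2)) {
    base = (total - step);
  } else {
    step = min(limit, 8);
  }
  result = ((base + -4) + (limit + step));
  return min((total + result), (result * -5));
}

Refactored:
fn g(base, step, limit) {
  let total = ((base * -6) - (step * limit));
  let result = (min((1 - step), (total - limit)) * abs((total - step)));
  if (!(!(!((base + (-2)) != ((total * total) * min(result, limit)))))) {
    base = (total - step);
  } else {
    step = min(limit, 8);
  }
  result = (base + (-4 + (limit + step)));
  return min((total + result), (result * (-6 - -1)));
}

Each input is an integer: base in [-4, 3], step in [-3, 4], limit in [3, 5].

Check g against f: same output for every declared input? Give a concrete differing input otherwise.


Comparing the listings, the differences include: boolean connective usage differs; also comparison usage differs; also arithmetic usage differs; also constant usage differs.
Tracing base=-4, step=3, limit=5: f: total becomes 9; next result becomes -12; next (((total * total) * min(result, limit)) == (base - 2)) evaluates to false; next step becomes 5; next result becomes 2; next final value -10 | g: total becomes 9; next result becomes -12; next (!(!(!((base + (-2)) != ((total * total) * min(result, limit)))))) evaluates to false; next step becomes 5; next result becomes 2; next final value -10 — matching result -10.
Checked all 192 inputs in the declared domain: the outputs agree on every one.
verdict: equivalent


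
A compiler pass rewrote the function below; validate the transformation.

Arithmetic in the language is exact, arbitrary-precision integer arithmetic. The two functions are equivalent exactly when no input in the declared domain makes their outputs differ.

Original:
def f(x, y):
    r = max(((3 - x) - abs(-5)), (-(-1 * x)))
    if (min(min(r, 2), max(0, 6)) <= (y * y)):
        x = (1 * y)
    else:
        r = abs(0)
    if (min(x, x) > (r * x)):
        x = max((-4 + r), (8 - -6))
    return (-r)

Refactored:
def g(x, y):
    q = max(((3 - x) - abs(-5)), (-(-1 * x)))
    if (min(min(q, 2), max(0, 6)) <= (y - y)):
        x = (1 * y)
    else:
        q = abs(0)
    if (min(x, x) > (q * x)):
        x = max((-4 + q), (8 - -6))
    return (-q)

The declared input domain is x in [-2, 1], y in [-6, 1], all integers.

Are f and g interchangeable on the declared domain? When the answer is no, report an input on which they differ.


Input x=1, y=-6: -1 from f versus 0 from g.
verdict: not equivalent; witness: x=1, y=-6
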